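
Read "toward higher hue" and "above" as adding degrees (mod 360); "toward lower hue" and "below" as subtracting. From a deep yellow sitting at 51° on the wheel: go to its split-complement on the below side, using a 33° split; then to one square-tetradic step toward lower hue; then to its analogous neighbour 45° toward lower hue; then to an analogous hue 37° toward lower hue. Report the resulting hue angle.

split-comp 33° ↓ +147°: 51 + 147 = 198°
square ↓ −90°: 198 − 90 = 108°
analog 45° ↓ −45°: 108 − 45 = 63°
analog 37° ↓ −37°: 63 − 37 = 26°

26°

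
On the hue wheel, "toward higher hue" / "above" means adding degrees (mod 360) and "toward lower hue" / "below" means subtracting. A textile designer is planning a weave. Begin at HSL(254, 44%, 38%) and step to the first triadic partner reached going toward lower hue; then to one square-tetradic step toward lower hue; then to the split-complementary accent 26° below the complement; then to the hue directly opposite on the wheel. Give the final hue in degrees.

18°

254 − 120 = 134°   (triadic ↓)
134 − 90 = 44°   (square ↓)
44 + 154 = 198°   (split-comp 26° ↓)
198 + 180 = 378 → 378 − 360 = 18°   (complement)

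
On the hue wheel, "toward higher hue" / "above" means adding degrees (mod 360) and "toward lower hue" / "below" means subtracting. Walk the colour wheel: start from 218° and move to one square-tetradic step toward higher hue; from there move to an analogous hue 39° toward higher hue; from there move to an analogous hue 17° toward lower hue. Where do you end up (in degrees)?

square ↑ +90°: 218 + 90 = 308°
analog 39° ↑ +39°: 308 + 39 = 347°
analog 17° ↓ −17°: 347 − 17 = 330°

330°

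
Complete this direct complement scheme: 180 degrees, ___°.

0°

The complement sits 180° across the wheel.
The full set through 180° is {0°, 180°}.
Given {180°}, the missing hue is 0°.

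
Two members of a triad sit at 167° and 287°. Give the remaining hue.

A triad spaces three hues 120° apart.
The full set is {47°, 167°, 287°}.

47°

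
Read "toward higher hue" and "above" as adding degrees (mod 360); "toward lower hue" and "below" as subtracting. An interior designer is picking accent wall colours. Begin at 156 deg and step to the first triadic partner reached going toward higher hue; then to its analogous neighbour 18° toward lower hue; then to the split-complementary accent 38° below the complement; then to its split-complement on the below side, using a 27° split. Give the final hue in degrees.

193°

triadic ↑ +120°: 156 + 120 = 276°
analog 18° ↓ −18°: 276 − 18 = 258°
split-comp 38° ↓ +142°: 258 + 142 = 400 → 400 − 360 = 40°
split-comp 27° ↓ +153°: 40 + 153 = 193°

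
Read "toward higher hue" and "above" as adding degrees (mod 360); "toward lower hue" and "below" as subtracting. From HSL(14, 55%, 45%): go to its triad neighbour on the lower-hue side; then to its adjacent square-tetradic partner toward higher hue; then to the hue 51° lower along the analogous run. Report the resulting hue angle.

triadic ↓ −120°: 14 − 120 = -106 → -106 + 360 = 254°
square ↑ +90°: 254 + 90 = 344°
analog 51° ↓ −51°: 344 − 51 = 293°

293°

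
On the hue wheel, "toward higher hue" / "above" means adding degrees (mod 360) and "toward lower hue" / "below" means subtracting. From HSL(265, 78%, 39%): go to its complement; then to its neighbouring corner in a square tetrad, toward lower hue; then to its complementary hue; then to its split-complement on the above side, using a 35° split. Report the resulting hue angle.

+180° (complement): 265 + 180 = 445 → 445 − 360 = 85°
−90° (square ↓): 85 − 90 = -5 → -5 + 360 = 355°
+180° (complement): 355 + 180 = 535 → 535 − 360 = 175°
+215° (split-comp 35° ↑): 175 + 215 = 390 → 390 − 360 = 30°

30°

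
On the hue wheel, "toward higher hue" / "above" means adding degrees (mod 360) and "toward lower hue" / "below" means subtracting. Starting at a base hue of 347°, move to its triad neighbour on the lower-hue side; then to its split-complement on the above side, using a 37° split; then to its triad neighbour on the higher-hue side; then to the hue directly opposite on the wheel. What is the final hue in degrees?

24°

triadic ↓ −120°: 347 − 120 = 227°
split-comp 37° ↑ +217°: 227 + 217 = 444 → 444 − 360 = 84°
triadic ↑ +120°: 84 + 120 = 204°
complement +180°: 204 + 180 = 384 → 384 − 360 = 24°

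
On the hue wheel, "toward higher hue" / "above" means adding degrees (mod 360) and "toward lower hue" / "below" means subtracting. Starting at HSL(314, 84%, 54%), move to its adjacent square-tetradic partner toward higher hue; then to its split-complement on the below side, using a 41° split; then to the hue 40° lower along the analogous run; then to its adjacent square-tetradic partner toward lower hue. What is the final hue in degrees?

53°

+90° (square ↑): 314 + 90 = 404 → 404 − 360 = 44°
+139° (split-comp 41° ↓): 44 + 139 = 183°
−40° (analog 40° ↓): 183 − 40 = 143°
−90° (square ↓): 143 − 90 = 53°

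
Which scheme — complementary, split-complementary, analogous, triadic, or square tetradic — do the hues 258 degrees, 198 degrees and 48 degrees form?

split-complementary

Sort the hues: 48°, 198°, 258°.
Successive gaps around the wheel: 150°, 60°, 150°.
Two 150° gaps and one 60° gap — a base hue opposite a pair of accents 30° either side of its complement — is the split-complementary pattern.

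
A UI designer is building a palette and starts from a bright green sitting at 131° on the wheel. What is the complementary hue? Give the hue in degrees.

311°

The complement sits 180° across the wheel.
131 + 180 = 311°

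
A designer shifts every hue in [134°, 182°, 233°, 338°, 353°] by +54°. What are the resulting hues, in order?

188°, 236°, 287°, 32°, 47°

134 + 54 = 188°
182 + 54 = 236°
233 + 54 = 287°
338 + 54 = 392 → 392 − 360 = 32°
353 + 54 = 407 → 407 − 360 = 47°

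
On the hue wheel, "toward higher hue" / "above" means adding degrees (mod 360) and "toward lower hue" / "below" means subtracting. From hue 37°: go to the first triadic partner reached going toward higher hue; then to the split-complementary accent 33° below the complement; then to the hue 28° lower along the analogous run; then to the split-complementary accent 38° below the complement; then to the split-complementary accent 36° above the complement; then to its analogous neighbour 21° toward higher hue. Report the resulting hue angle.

triadic ↑ +120°: 37 + 120 = 157°
split-comp 33° ↓ +147°: 157 + 147 = 304°
analog 28° ↓ −28°: 304 − 28 = 276°
split-comp 38° ↓ +142°: 276 + 142 = 418 → 418 − 360 = 58°
split-comp 36° ↑ +216°: 58 + 216 = 274°
analog 21° ↑ +21°: 274 + 21 = 295°

295°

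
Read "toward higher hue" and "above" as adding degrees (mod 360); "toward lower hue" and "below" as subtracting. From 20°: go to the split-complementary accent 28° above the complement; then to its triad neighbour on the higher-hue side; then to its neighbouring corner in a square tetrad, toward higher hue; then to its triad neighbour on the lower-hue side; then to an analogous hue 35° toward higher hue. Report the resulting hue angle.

353°

+208° (split-comp 28° ↑): 20 + 208 = 228°
+120° (triadic ↑): 228 + 120 = 348°
+90° (square ↑): 348 + 90 = 438 → 438 − 360 = 78°
−120° (triadic ↓): 78 − 120 = -42 → -42 + 360 = 318°
+35° (analog 35° ↑): 318 + 35 = 353°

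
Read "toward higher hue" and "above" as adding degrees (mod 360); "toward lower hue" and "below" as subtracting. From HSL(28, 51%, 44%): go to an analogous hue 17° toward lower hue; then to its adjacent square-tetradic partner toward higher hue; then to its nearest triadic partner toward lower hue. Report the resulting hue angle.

341°

28 − 17 = 11°   (analog 17° ↓)
11 + 90 = 101°   (square ↑)
101 − 120 = -19 → -19 + 360 = 341°   (triadic ↓)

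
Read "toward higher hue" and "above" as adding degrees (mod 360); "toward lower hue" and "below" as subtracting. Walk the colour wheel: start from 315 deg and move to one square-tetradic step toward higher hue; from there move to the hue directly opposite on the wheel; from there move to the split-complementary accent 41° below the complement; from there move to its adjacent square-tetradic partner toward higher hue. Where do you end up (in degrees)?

+90° (square ↑): 315 + 90 = 405 → 405 − 360 = 45°
+180° (complement): 45 + 180 = 225°
+139° (split-comp 41° ↓): 225 + 139 = 364 → 364 − 360 = 4°
+90° (square ↑): 4 + 90 = 94°

94°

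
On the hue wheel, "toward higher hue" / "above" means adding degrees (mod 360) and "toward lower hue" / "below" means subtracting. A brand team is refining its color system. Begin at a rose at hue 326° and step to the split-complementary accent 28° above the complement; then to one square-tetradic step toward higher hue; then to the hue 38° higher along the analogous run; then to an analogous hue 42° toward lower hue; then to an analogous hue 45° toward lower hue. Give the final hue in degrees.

215°

+208° (split-comp 28° ↑): 326 + 208 = 534 → 534 − 360 = 174°
+90° (square ↑): 174 + 90 = 264°
+38° (analog 38° ↑): 264 + 38 = 302°
−42° (analog 42° ↓): 302 − 42 = 260°
−45° (analog 45° ↓): 260 − 45 = 215°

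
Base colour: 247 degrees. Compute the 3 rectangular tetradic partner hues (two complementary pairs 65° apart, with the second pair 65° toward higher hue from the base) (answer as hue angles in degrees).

312°, 67°, 132°

A rectangular tetradic uses two complementary pairs 65° apart: offsets 0°, 65°, 180°, 245°.
247 + 65 = 312°
247 + 180 = 427 → 427 − 360 = 67°
247 + 245 = 492 → 492 − 360 = 132°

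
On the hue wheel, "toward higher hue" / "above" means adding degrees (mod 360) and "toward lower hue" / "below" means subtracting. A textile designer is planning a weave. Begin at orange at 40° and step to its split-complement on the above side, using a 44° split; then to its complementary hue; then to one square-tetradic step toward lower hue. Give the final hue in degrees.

split-comp 44° ↑ +224°: 40 + 224 = 264°
complement +180°: 264 + 180 = 444 → 444 − 360 = 84°
square ↓ −90°: 84 − 90 = -6 → -6 + 360 = 354°

354°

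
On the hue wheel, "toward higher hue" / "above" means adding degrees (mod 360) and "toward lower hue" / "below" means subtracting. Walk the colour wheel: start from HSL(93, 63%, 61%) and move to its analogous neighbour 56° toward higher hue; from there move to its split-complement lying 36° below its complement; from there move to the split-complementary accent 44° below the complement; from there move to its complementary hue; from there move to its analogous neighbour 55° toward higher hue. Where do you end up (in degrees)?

304°

93 + 56 = 149°   (analog 56° ↑)
149 + 144 = 293°   (split-comp 36° ↓)
293 + 136 = 429 → 429 − 360 = 69°   (split-comp 44° ↓)
69 + 180 = 249°   (complement)
249 + 55 = 304°   (analog 55° ↑)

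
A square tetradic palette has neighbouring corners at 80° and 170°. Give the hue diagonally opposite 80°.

260°

A square tetradic scheme places four hues 90° apart; opposite corners are 180° apart.
80 + 180 = 260°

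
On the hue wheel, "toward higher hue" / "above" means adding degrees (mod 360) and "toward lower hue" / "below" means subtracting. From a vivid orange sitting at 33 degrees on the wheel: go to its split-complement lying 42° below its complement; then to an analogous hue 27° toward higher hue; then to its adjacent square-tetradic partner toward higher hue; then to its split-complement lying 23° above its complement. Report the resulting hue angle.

+138° (split-comp 42° ↓): 33 + 138 = 171°
+27° (analog 27° ↑): 171 + 27 = 198°
+90° (square ↑): 198 + 90 = 288°
+203° (split-comp 23° ↑): 288 + 203 = 491 → 491 − 360 = 131°

131°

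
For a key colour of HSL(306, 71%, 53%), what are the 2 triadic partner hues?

66° and 186°

A triad places three hues 120° apart.
306 + 120 = 426 → 426 − 360 = 66°
306 + 240 = 546 → 546 − 360 = 186°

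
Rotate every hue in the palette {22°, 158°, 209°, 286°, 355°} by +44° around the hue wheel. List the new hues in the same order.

22 + 44 = 66°
158 + 44 = 202°
209 + 44 = 253°
286 + 44 = 330°
355 + 44 = 399 → 399 − 360 = 39°

66°, 202°, 253°, 330°, 39°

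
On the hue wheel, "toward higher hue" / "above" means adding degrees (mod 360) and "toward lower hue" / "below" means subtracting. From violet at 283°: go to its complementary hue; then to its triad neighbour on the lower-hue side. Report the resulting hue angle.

complement +180°: 283 + 180 = 463 → 463 − 360 = 103°
triadic ↓ −120°: 103 − 120 = -17 → -17 + 360 = 343°

343°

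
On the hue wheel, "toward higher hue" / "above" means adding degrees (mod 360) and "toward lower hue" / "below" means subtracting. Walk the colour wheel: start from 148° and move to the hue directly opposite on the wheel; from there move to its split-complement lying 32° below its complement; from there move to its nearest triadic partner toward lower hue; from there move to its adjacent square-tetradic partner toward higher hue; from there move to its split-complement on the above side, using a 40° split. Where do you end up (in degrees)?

306°

+180° (complement): 148 + 180 = 328°
+148° (split-comp 32° ↓): 328 + 148 = 476 → 476 − 360 = 116°
−120° (triadic ↓): 116 − 120 = -4 → -4 + 360 = 356°
+90° (square ↑): 356 + 90 = 446 → 446 − 360 = 86°
+220° (split-comp 40° ↑): 86 + 220 = 306°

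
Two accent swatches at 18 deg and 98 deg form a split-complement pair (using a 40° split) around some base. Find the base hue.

The accents sit 40° either side of the complement, so the complement is their short-arc midpoint on the wheel.
Short-arc midpoint of 18° and 98°: 58°.
Base is 180° from the complement: 58 − 180 = -122 → -122 + 360 = 238°

238°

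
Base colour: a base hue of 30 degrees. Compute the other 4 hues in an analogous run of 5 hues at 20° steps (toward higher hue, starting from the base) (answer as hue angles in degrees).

50°, 70°, 90° and 110°

Analogous hues sit every 20° along the wheel.
30 + 20 = 50°
30 + 40 = 70°
30 + 60 = 90°
30 + 80 = 110°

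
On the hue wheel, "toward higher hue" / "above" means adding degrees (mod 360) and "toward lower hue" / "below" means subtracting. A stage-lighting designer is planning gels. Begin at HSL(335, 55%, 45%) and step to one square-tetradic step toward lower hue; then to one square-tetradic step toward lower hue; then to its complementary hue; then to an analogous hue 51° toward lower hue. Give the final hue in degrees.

284°

335 − 90 = 245°   (square ↓)
245 − 90 = 155°   (square ↓)
155 + 180 = 335°   (complement)
335 − 51 = 284°   (analog 51° ↓)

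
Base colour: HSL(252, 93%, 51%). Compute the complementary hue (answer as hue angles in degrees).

The complement sits 180° across the wheel.
252 + 180 = 432 → 432 − 360 = 72°

72°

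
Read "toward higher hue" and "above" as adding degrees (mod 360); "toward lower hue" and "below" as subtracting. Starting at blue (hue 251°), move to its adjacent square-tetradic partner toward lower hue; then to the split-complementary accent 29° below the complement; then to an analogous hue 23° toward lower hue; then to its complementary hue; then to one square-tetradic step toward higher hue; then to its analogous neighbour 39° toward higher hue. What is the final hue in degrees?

238°

251 − 90 = 161°   (square ↓)
161 + 151 = 312°   (split-comp 29° ↓)
312 − 23 = 289°   (analog 23° ↓)
289 + 180 = 469 → 469 − 360 = 109°   (complement)
109 + 90 = 199°   (square ↑)
199 + 39 = 238°   (analog 39° ↑)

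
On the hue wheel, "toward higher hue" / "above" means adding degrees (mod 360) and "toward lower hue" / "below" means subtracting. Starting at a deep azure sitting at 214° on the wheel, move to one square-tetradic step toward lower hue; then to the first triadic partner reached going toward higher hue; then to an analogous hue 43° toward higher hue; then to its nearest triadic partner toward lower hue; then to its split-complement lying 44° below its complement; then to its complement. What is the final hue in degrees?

square ↓ −90°: 214 − 90 = 124°
triadic ↑ +120°: 124 + 120 = 244°
analog 43° ↑ +43°: 244 + 43 = 287°
triadic ↓ −120°: 287 − 120 = 167°
split-comp 44° ↓ +136°: 167 + 136 = 303°
complement +180°: 303 + 180 = 483 → 483 − 360 = 123°

123°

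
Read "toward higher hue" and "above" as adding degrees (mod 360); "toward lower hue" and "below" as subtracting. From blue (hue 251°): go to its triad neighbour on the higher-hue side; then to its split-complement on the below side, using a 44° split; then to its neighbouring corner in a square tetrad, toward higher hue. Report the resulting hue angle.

237°

triadic ↑ +120°: 251 + 120 = 371 → 371 − 360 = 11°
split-comp 44° ↓ +136°: 11 + 136 = 147°
square ↑ +90°: 147 + 90 = 237°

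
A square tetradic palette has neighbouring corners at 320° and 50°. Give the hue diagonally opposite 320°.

A square tetradic scheme places four hues 90° apart; opposite corners are 180° apart.
320 + 180 = 500 → 500 − 360 = 140°

140°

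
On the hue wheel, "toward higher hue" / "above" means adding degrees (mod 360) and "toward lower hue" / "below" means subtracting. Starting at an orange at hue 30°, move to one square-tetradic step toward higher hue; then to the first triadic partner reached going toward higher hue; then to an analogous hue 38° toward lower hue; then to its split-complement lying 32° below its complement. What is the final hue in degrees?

square ↑ +90°: 30 + 90 = 120°
triadic ↑ +120°: 120 + 120 = 240°
analog 38° ↓ −38°: 240 − 38 = 202°
split-comp 32° ↓ +148°: 202 + 148 = 350°

350°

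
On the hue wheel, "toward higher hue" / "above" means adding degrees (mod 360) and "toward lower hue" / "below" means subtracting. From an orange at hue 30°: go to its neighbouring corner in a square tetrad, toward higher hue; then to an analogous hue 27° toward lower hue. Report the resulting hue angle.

93°

30 + 90 = 120°   (square ↑)
120 − 27 = 93°   (analog 27° ↓)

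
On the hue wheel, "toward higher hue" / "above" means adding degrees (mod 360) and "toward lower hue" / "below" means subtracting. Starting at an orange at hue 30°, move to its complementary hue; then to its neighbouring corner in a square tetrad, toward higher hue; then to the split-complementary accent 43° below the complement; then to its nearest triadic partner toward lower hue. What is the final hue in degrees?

317°

complement +180°: 30 + 180 = 210°
square ↑ +90°: 210 + 90 = 300°
split-comp 43° ↓ +137°: 300 + 137 = 437 → 437 − 360 = 77°
triadic ↓ −120°: 77 − 120 = -43 → -43 + 360 = 317°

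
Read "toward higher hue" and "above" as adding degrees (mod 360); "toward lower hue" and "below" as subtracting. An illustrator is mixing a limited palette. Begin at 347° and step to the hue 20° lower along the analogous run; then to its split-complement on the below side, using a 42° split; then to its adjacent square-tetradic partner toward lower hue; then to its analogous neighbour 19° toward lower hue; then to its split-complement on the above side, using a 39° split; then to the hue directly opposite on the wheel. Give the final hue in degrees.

35°

analog 20° ↓ −20°: 347 − 20 = 327°
split-comp 42° ↓ +138°: 327 + 138 = 465 → 465 − 360 = 105°
square ↓ −90°: 105 − 90 = 15°
analog 19° ↓ −19°: 15 − 19 = -4 → -4 + 360 = 356°
split-comp 39° ↑ +219°: 356 + 219 = 575 → 575 − 360 = 215°
complement +180°: 215 + 180 = 395 → 395 − 360 = 35°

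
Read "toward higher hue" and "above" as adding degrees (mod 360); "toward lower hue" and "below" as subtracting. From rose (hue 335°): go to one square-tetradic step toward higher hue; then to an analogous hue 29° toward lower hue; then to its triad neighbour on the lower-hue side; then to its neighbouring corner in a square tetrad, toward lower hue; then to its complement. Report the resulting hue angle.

6°

+90° (square ↑): 335 + 90 = 425 → 425 − 360 = 65°
−29° (analog 29° ↓): 65 − 29 = 36°
−120° (triadic ↓): 36 − 120 = -84 → -84 + 360 = 276°
−90° (square ↓): 276 − 90 = 186°
+180° (complement): 186 + 180 = 366 → 366 − 360 = 6°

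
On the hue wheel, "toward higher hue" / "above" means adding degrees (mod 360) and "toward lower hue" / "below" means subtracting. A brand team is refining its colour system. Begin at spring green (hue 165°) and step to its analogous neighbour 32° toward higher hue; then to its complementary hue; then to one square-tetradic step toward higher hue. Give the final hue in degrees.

107°

+32° (analog 32° ↑): 165 + 32 = 197°
+180° (complement): 197 + 180 = 377 → 377 − 360 = 17°
+90° (square ↑): 17 + 90 = 107°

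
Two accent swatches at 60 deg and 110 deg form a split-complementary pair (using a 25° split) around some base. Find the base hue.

265°

The accents sit 25° either side of the complement, so the complement is their short-arc midpoint on the wheel.
Short-arc midpoint of 60° and 110°: 85°.
Base is 180° from the complement: 85 − 180 = -95 → -95 + 360 = 265°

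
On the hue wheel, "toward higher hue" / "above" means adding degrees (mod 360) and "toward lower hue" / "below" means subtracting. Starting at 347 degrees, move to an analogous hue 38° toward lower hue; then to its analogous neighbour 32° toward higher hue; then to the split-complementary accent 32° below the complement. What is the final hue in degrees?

129°

analog 38° ↓ −38°: 347 − 38 = 309°
analog 32° ↑ +32°: 309 + 32 = 341°
split-comp 32° ↓ +148°: 341 + 148 = 489 → 489 − 360 = 129°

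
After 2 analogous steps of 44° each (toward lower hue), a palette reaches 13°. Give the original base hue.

2 steps of 44° (toward lower hue) give a net shift of −88°.
Start = end − shift: 13 + 88 = 101°

101°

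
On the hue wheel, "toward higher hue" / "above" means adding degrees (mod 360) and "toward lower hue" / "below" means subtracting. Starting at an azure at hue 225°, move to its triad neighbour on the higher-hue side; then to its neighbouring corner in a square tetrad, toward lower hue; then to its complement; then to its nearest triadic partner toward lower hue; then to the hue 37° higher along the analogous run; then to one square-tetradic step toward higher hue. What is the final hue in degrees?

225 + 120 = 345°   (triadic ↑)
345 − 90 = 255°   (square ↓)
255 + 180 = 435 → 435 − 360 = 75°   (complement)
75 − 120 = -45 → -45 + 360 = 315°   (triadic ↓)
315 + 37 = 352°   (analog 37° ↑)
352 + 90 = 442 → 442 − 360 = 82°   (square ↑)

82°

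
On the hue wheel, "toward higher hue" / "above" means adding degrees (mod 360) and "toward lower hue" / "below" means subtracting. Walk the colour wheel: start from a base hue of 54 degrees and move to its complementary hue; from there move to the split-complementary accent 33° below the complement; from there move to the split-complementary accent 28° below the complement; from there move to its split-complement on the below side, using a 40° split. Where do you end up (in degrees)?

complement +180°: 54 + 180 = 234°
split-comp 33° ↓ +147°: 234 + 147 = 381 → 381 − 360 = 21°
split-comp 28° ↓ +152°: 21 + 152 = 173°
split-comp 40° ↓ +140°: 173 + 140 = 313°

313°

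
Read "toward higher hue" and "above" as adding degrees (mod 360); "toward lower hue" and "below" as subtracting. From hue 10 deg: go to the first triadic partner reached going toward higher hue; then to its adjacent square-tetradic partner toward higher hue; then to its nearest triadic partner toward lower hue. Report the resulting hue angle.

100°

+120° (triadic ↑): 10 + 120 = 130°
+90° (square ↑): 130 + 90 = 220°
−120° (triadic ↓): 220 − 120 = 100°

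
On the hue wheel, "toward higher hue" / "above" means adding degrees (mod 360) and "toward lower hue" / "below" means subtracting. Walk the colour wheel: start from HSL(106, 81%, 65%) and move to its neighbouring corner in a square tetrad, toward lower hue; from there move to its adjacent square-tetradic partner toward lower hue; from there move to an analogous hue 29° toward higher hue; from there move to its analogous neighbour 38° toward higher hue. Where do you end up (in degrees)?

353°

square ↓ −90°: 106 − 90 = 16°
square ↓ −90°: 16 − 90 = -74 → -74 + 360 = 286°
analog 29° ↑ +29°: 286 + 29 = 315°
analog 38° ↑ +38°: 315 + 38 = 353°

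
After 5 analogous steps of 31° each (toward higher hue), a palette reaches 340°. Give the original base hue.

5 steps of 31° (toward higher hue) give a net shift of +155°.
Start = end − shift: 340 − 155 = 185°

185°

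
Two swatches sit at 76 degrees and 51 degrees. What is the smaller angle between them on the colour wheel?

25°

|76 − 51| = 25.
25 ≤ 180, so the shorter arc is 25°.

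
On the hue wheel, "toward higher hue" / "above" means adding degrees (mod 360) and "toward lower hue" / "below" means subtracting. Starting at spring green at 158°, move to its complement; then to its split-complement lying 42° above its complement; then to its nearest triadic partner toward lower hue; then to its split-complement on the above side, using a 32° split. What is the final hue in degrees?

292°

complement +180°: 158 + 180 = 338°
split-comp 42° ↑ +222°: 338 + 222 = 560 → 560 − 360 = 200°
triadic ↓ −120°: 200 − 120 = 80°
split-comp 32° ↑ +212°: 80 + 212 = 292°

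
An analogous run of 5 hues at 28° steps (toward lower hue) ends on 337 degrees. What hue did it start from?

4 steps of 28° (toward lower hue) give a net shift of −112°.
Start = end − shift: 337 + 112 = 449 → 449 − 360 = 89°

89°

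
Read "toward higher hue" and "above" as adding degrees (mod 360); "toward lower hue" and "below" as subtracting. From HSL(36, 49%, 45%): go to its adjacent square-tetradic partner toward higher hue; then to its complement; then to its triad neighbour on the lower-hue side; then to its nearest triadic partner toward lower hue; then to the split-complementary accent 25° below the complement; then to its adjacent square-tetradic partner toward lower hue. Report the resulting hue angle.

+90° (square ↑): 36 + 90 = 126°
+180° (complement): 126 + 180 = 306°
−120° (triadic ↓): 306 − 120 = 186°
−120° (triadic ↓): 186 − 120 = 66°
+155° (split-comp 25° ↓): 66 + 155 = 221°
−90° (square ↓): 221 − 90 = 131°

131°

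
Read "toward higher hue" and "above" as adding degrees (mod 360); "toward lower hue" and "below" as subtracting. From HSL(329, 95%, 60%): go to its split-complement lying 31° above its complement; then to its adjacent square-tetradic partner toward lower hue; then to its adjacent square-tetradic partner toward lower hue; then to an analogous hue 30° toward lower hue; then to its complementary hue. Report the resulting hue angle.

150°

+211° (split-comp 31° ↑): 329 + 211 = 540 → 540 − 360 = 180°
−90° (square ↓): 180 − 90 = 90°
−90° (square ↓): 90 − 90 = 0°
−30° (analog 30° ↓): 0 − 30 = -30 → -30 + 360 = 330°
+180° (complement): 330 + 180 = 510 → 510 − 360 = 150°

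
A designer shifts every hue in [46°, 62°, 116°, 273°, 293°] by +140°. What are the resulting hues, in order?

186°, 202°, 256°, 53°, 73°

46 + 140 = 186°
62 + 140 = 202°
116 + 140 = 256°
273 + 140 = 413 → 413 − 360 = 53°
293 + 140 = 433 → 433 − 360 = 73°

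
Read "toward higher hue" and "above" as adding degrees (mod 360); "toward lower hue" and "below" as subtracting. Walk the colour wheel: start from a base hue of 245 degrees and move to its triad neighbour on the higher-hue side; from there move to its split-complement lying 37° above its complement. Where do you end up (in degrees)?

222°

triadic ↑ +120°: 245 + 120 = 365 → 365 − 360 = 5°
split-comp 37° ↑ +217°: 5 + 217 = 222°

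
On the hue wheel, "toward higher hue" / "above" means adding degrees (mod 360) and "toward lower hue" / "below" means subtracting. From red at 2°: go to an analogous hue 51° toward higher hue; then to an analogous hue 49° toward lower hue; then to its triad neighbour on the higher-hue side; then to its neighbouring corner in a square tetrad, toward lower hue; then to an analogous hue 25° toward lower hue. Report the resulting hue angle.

2 + 51 = 53°   (analog 51° ↑)
53 − 49 = 4°   (analog 49° ↓)
4 + 120 = 124°   (triadic ↑)
124 − 90 = 34°   (square ↓)
34 − 25 = 9°   (analog 25° ↓)

9°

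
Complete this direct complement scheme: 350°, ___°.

The complement sits 180° across the wheel.
The full set through 350° is {170°, 350°}.
Given {350°}, the missing hue is 170°.

170°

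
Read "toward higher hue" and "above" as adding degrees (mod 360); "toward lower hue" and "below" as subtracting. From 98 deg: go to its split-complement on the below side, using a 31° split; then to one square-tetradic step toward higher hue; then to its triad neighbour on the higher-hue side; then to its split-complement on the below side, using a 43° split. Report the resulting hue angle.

234°

98 + 149 = 247°   (split-comp 31° ↓)
247 + 90 = 337°   (square ↑)
337 + 120 = 457 → 457 − 360 = 97°   (triadic ↑)
97 + 137 = 234°   (split-comp 43° ↓)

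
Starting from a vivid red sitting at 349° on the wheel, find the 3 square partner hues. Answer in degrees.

79°, 169°, 259°

A square tetradic scheme places four hues every 90°.
349 + 90 = 439 → 439 − 360 = 79°
349 + 180 = 529 → 529 − 360 = 169°
349 + 270 = 619 → 619 − 360 = 259°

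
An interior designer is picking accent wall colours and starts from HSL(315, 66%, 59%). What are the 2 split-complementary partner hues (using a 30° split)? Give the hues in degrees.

Split-complementary hues sit 30° either side of the complement.
Complement of 315 deg: 315 + 180 = 495 → 495 − 360 = 135°
135 − 30 = 105°
135 + 30 = 165°

105° and 165°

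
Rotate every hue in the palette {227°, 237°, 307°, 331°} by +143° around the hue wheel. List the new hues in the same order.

10°, 20°, 90°, 114°

227 + 143 = 370 → 370 − 360 = 10°
237 + 143 = 380 → 380 − 360 = 20°
307 + 143 = 450 → 450 − 360 = 90°
331 + 143 = 474 → 474 − 360 = 114°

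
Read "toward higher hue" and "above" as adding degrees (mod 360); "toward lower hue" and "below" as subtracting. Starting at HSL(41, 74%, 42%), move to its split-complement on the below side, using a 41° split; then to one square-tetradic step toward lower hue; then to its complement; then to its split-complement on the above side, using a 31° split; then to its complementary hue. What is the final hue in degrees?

301°

+139° (split-comp 41° ↓): 41 + 139 = 180°
−90° (square ↓): 180 − 90 = 90°
+180° (complement): 90 + 180 = 270°
+211° (split-comp 31° ↑): 270 + 211 = 481 → 481 − 360 = 121°
+180° (complement): 121 + 180 = 301°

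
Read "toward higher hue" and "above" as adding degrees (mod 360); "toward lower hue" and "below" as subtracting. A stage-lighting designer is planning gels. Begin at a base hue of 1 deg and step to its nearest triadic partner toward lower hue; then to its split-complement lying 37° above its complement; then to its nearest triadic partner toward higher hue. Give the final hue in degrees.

218°

−120° (triadic ↓): 1 − 120 = -119 → -119 + 360 = 241°
+217° (split-comp 37° ↑): 241 + 217 = 458 → 458 − 360 = 98°
+120° (triadic ↑): 98 + 120 = 218°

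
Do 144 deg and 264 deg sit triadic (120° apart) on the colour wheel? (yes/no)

yes

Angular distance: |144 − 264| = 120 = 120°.
Triadic (120° apart) requires 120°.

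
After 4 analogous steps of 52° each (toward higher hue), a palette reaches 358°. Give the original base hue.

4 steps of 52° (toward higher hue) give a net shift of +208°.
Start = end − shift: 358 − 208 = 150°

150°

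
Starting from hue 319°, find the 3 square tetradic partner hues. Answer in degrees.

49°, 139° and 229°

A square tetradic scheme places four hues every 90°.
319 + 90 = 409 → 409 − 360 = 49°
319 + 180 = 499 → 499 − 360 = 139°
319 + 270 = 589 → 589 − 360 = 229°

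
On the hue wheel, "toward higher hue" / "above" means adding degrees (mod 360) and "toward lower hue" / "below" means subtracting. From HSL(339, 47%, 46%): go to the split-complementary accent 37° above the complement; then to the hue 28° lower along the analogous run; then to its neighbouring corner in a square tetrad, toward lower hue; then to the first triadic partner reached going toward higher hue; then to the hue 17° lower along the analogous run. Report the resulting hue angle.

339 + 217 = 556 → 556 − 360 = 196°   (split-comp 37° ↑)
196 − 28 = 168°   (analog 28° ↓)
168 − 90 = 78°   (square ↓)
78 + 120 = 198°   (triadic ↑)
198 − 17 = 181°   (analog 17° ↓)

181°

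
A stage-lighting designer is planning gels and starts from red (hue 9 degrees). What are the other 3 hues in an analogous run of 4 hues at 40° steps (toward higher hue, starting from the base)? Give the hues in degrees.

49°, 89°, 129°

9 + 40 = 49°
9 + 80 = 89°
9 + 120 = 129°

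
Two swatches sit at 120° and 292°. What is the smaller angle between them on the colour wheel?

|120 − 292| = 172.
172 ≤ 180, so the shorter arc is 172°.

172°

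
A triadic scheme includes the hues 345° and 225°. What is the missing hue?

105°

A triad places three hues 120° apart.
The full set through 225° is {105°, 225°, 345°}.
Given {225°, 345°}, the missing hue is 105°.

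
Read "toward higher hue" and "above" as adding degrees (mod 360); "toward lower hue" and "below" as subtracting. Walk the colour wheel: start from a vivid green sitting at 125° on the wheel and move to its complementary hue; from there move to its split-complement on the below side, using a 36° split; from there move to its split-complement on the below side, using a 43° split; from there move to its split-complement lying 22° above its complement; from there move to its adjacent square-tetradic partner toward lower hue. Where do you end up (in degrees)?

+180° (complement): 125 + 180 = 305°
+144° (split-comp 36° ↓): 305 + 144 = 449 → 449 − 360 = 89°
+137° (split-comp 43° ↓): 89 + 137 = 226°
+202° (split-comp 22° ↑): 226 + 202 = 428 → 428 − 360 = 68°
−90° (square ↓): 68 − 90 = -22 → -22 + 360 = 338°

338°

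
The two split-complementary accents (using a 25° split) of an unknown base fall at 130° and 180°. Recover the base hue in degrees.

The accents sit 25° either side of the complement, so the complement is their short-arc midpoint on the wheel.
Short-arc midpoint of 130° and 180°: 155°.
Base is 180° from the complement: 155 − 180 = -25 → -25 + 360 = 335°

335°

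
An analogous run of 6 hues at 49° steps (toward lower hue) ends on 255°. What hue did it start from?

140°

5 steps of 49° (toward lower hue) give a net shift of −245°.
Start = end − shift: 255 + 245 = 500 → 500 − 360 = 140°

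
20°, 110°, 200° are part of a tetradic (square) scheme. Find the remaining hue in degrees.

290°

A square tetradic scheme places four hues every 90°.
The full set through 20° is {20°, 110°, 200°, 290°}.
Given {20°, 110°, 200°}, the missing hue is 290°.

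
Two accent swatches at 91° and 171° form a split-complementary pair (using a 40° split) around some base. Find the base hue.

311°

The accents sit 40° either side of the complement, so the complement is their short-arc midpoint on the wheel.
Short-arc midpoint of 91° and 171°: 131°.
Base is 180° from the complement: 131 − 180 = -49 → -49 + 360 = 311°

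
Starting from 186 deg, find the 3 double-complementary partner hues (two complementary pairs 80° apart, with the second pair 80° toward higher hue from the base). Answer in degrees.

A rectangular tetradic uses two complementary pairs 80° apart: offsets 0°, 80°, 180°, 260°.
186 + 80 = 266°
186 + 180 = 366 → 366 − 360 = 6°
186 + 260 = 446 → 446 − 360 = 86°

266°, 6° and 86°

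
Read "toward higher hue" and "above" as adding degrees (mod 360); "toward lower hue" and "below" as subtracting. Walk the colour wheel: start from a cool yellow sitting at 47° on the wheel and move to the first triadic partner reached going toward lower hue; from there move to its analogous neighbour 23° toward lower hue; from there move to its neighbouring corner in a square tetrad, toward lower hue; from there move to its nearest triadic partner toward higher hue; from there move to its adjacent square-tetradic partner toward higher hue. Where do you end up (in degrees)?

triadic ↓ −120°: 47 − 120 = -73 → -73 + 360 = 287°
analog 23° ↓ −23°: 287 − 23 = 264°
square ↓ −90°: 264 − 90 = 174°
triadic ↑ +120°: 174 + 120 = 294°
square ↑ +90°: 294 + 90 = 384 → 384 − 360 = 24°

24°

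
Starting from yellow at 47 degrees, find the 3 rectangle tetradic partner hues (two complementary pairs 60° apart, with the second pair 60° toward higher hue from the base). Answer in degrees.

107°, 227° and 287°

A rectangular tetradic uses two complementary pairs 60° apart: offsets 0°, 60°, 180°, 240°.
47 + 60 = 107°
47 + 180 = 227°
47 + 240 = 287°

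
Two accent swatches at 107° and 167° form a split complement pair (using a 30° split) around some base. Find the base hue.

317°

The accents sit 30° either side of the complement, so the complement is their short-arc midpoint on the wheel.
Short-arc midpoint of 107° and 167°: 137°.
Base is 180° from the complement: 137 − 180 = -43 → -43 + 360 = 317°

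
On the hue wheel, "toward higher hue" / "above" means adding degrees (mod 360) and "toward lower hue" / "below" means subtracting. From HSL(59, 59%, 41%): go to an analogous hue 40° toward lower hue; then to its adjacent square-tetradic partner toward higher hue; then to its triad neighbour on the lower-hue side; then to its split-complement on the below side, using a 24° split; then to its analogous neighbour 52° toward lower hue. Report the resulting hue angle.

59 − 40 = 19°   (analog 40° ↓)
19 + 90 = 109°   (square ↑)
109 − 120 = -11 → -11 + 360 = 349°   (triadic ↓)
349 + 156 = 505 → 505 − 360 = 145°   (split-comp 24° ↓)
145 − 52 = 93°   (analog 52° ↓)

93°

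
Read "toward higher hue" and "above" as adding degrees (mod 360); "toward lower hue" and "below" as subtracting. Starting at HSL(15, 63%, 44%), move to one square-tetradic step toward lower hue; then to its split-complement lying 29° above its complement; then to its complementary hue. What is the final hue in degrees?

square ↓ −90°: 15 − 90 = -75 → -75 + 360 = 285°
split-comp 29° ↑ +209°: 285 + 209 = 494 → 494 − 360 = 134°
complement +180°: 134 + 180 = 314°

314°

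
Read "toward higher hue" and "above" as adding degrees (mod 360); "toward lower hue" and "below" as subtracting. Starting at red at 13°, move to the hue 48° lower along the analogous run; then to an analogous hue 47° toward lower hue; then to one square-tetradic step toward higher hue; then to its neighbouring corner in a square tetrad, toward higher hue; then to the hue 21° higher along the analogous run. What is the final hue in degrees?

13 − 48 = -35 → -35 + 360 = 325°   (analog 48° ↓)
325 − 47 = 278°   (analog 47° ↓)
278 + 90 = 368 → 368 − 360 = 8°   (square ↑)
8 + 90 = 98°   (square ↑)
98 + 21 = 119°   (analog 21° ↑)

119°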